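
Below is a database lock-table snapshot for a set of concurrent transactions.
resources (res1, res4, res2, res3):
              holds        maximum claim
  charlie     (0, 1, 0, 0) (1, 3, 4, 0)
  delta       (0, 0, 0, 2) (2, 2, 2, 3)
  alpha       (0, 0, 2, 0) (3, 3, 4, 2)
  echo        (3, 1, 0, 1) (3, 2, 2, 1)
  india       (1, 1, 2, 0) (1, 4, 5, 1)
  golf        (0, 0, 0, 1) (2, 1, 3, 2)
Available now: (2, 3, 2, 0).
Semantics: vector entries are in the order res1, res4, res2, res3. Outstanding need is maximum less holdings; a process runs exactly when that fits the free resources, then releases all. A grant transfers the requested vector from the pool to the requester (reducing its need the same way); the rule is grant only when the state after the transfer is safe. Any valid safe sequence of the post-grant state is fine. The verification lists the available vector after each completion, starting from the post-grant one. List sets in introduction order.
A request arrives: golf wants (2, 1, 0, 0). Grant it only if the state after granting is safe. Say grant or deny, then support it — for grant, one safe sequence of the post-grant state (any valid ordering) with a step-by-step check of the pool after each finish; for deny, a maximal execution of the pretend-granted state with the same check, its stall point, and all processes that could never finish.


GRANT — the state after the grant stays safe, e.g. via echo, delta, alpha, golf, charlie, india.
Key observation: post-grant, (0, 2, 2, 0) remains, and an order beginning with echo completes everyone.
Step-by-step check of the post-grant state:
  pool = (0, 2, 2, 0)
  echo needs (0, 1, 2, 0) <= (0, 2, 2, 0) -> finishes; pool += (3, 1, 0, 1) = (3, 3, 2, 1)
  delta needs (2, 2, 2, 1) <= (3, 3, 2, 1) -> finishes; pool += (0, 0, 0, 2) = (3, 3, 2, 3)
  alpha needs (3, 3, 2, 2) <= (3, 3, 2, 3) -> finishes; pool += (0, 0, 2, 0) = (3, 3, 4, 3)
  golf needs (0, 0, 3, 1) <= (3, 3, 4, 3) -> finishes; pool += (2, 1, 0, 1) = (5, 4, 4, 4)
  charlie needs (1, 2, 4, 0) <= (5, 4, 4, 4) -> finishes; pool += (0, 1, 0, 0) = (5, 5, 4, 4)
  india needs (0, 3, 3, 1) <= (5, 5, 4, 4) -> finishes; pool += (1, 1, 2, 0) = (6, 6, 6, 4)


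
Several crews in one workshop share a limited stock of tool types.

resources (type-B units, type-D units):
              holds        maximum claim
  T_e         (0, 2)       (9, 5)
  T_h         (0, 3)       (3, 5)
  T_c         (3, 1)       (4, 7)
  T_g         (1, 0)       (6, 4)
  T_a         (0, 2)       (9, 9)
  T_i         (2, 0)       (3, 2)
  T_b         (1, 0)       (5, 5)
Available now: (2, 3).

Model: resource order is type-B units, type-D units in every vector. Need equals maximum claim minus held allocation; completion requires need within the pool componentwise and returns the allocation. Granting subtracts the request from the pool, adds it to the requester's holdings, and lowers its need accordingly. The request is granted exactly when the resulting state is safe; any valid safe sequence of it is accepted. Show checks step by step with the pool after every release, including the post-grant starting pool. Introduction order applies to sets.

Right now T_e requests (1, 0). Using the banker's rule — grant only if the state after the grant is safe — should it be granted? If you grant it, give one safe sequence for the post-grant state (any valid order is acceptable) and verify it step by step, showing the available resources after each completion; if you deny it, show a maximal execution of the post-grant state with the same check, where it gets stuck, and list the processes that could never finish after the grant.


GRANT. The post-grant state is safe; one safe sequence: T_i, T_h, T_c, T_g, T_b, T_e, T_a.
Key observation: after the grant the pool drops to (1, 3), which still lets T_i finish first and unwind the rest.
Verifying the post-grant state step by step:
  pool = (1, 3)
  T_i needs (1, 2) <= (1, 3) -> finishes; pool += (2, 0) = (3, 3)
  T_h needs (3, 2) <= (3, 3) -> finishes; pool += (0, 3) = (3, 6)
  T_c needs (1, 6) <= (3, 6) -> finishes; pool += (3, 1) = (6, 7)
  T_g needs (5, 4) <= (6, 7) -> finishes; pool += (1, 0) = (7, 7)
  T_b needs (4, 5) <= (7, 7) -> finishes; pool += (1, 0) = (8, 7)
  T_e needs (8, 3) <= (8, 7) -> finishes; pool += (1, 2) = (9, 9)
  T_a needs (9, 7) <= (9, 9) -> finishes; pool += (0, 2) = (9, 11)


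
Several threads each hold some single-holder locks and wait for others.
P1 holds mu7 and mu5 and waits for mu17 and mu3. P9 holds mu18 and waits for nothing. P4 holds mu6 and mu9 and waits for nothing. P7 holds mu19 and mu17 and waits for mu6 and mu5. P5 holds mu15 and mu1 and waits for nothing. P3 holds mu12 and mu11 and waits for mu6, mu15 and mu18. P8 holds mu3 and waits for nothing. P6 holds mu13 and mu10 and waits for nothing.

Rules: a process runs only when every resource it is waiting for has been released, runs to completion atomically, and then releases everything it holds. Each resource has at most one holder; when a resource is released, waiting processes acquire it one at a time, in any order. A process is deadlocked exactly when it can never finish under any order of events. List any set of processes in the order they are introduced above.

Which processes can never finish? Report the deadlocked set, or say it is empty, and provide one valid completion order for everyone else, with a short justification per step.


Deadlocked: P1 and P7.
Key observation: the knot is the closed ring of waits P1 -> P7 -> P1; no other process is dragged down with it.
One completion order for the rest: P8, P5, P9, P4, P6, P3.
Step-by-step check:
  P8: no waits; runs immediately, freeing mu3
  P5: no waits; runs immediately, freeing mu15 and mu1
  P9: no waits; runs immediately, freeing mu18
  P4: no waits; runs immediately, freeing mu6 and mu9
  P6: no waits; runs immediately, freeing mu13 and mu10
  P3: everything it awaited (mu6, mu15 and mu18) is free; runs, freeing mu12 and mu11


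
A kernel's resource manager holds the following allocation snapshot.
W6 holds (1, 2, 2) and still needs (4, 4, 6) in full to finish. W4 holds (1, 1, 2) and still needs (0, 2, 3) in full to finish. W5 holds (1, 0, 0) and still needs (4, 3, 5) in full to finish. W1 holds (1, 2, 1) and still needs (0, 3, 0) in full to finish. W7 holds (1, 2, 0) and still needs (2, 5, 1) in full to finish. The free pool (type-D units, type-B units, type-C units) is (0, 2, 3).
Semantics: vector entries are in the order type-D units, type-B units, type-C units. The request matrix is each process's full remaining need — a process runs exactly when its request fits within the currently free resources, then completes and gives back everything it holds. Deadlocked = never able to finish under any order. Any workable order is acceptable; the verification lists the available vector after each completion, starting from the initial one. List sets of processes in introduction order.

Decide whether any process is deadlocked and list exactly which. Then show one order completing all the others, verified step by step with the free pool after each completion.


The deadlocked set is W6 and W5.
Key observation: once W4, W1, W7 finish, the pool peaks at (3, 7, 6) — and every remaining process still needs more type-D units than that.
One completion order for the rest: W4, W1, W7. Check, step by step:
  pool = (0, 2, 3)
  W4: need (0, 2, 3) fits (0, 2, 3); releases (1, 1, 2), pool now (1, 3, 5)
  W1: need (0, 3, 0) fits (1, 3, 5); releases (1, 2, 1), pool now (2, 5, 6)
  W7: need (2, 5, 1) fits (2, 5, 6); releases (1, 2, 0), pool now (3, 7, 6)
The blocked processes can never fit:
  blocked: W6 wants (4, 4, 6), pool (3, 7, 6) — not enough type-D units
  blocked: W5 wants (4, 3, 5), pool (3, 7, 6) — not enough type-D units


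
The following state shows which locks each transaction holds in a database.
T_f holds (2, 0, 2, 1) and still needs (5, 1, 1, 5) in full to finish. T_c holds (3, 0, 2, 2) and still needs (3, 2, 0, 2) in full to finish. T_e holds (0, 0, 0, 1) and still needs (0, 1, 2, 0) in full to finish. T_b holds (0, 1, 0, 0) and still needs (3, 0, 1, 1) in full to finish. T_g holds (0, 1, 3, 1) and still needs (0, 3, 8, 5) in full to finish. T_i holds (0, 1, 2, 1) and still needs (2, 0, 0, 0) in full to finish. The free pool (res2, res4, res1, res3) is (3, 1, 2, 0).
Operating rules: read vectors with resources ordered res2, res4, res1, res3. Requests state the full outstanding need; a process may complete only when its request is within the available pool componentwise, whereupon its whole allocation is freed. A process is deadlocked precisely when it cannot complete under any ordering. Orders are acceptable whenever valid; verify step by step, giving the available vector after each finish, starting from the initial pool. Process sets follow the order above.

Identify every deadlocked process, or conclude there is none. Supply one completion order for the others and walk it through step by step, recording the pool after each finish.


Deadlocked: T_f and T_g.
Key observation: no order helps: past T_i, T_b, T_e, T_c, the free pool tops out at (6, 3, 6, 4), below what each blocked process needs in res3.
A valid finishing order for the others: T_i, T_b, T_e, T_c. Walking it through:
  pool = (3, 1, 2, 0)
  T_i needs (2, 0, 0, 0) <= (3, 1, 2, 0) -> finishes; pool += (0, 1, 2, 1) = (3, 2, 4, 1)
  T_b needs (3, 0, 1, 1) <= (3, 2, 4, 1) -> finishes; pool += (0, 1, 0, 0) = (3, 3, 4, 1)
  T_e needs (0, 1, 2, 0) <= (3, 3, 4, 1) -> finishes; pool += (0, 0, 0, 1) = (3, 3, 4, 2)
  T_c needs (3, 2, 0, 2) <= (3, 3, 4, 2) -> finishes; pool += (3, 0, 2, 2) = (6, 3, 6, 4)
The blocked processes can never fit:
  T_f still needs (5, 1, 1, 5) but only (6, 3, 6, 4) is free — short on res3
  T_g still needs (0, 3, 8, 5) but only (6, 3, 6, 4) is free — short on res1 and res3


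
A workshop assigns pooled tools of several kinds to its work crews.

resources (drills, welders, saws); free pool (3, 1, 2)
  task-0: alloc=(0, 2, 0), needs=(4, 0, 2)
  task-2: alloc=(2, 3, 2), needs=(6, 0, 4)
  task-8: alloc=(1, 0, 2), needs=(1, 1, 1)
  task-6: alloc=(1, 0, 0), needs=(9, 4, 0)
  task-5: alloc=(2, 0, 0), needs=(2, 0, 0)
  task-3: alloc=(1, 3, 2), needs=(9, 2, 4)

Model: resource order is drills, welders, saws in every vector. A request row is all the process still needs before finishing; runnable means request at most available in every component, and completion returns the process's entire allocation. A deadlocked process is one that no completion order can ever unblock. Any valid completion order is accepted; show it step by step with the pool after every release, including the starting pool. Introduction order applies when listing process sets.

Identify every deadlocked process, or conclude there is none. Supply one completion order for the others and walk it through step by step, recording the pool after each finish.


Deadlocked: task-6 and task-3.
Key observation: after task-5, task-8, task-0, task-2 complete, (8, 6, 6) is the best the pool ever gets, yet each leftover process wants more drills.
One completion order for the rest: task-5, task-8, task-0, task-2. Step-by-step check:
  pool = (3, 1, 2)
  run task-5 (needs (2, 0, 0), free (3, 1, 2)); after release of (2, 0, 0) the pool is (5, 1, 2)
  run task-8 (needs (1, 1, 1), free (5, 1, 2)); after release of (1, 0, 2) the pool is (6, 1, 4)
  run task-0 (needs (4, 0, 2), free (6, 1, 4)); after release of (0, 2, 0) the pool is (6, 3, 4)
  run task-2 (needs (6, 0, 4), free (6, 3, 4)); after release of (2, 3, 2) the pool is (8, 6, 6)
None of the blocked processes ever fits:
  task-6 cannot run: need (9, 4, 0) vs free (8, 6, 6) (insufficient drills)
  task-3 cannot run: need (9, 2, 4) vs free (8, 6, 6) (insufficient drills)


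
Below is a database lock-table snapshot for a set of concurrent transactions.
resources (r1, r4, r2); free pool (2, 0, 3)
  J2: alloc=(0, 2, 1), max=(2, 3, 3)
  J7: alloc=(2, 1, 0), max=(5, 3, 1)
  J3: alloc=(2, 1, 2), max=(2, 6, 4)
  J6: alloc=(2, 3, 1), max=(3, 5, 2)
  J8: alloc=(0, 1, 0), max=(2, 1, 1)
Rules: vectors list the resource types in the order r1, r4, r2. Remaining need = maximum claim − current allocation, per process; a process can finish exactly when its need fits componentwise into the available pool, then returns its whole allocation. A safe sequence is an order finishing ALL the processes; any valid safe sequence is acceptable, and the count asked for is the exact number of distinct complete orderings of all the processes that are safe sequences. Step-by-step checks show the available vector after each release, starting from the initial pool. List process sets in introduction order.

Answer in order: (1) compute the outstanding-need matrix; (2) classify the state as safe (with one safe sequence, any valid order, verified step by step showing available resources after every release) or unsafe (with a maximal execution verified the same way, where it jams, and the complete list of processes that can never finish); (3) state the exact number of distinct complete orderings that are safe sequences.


(1) Outstanding need per process (order r1, r4, r2):
  J2: (2, 1, 2)
  J7: (3, 2, 1)
  J3: (0, 5, 2)
  J6: (1, 2, 1)
  J8: (2, 0, 1)
(2) SAFE, for example via the order J8, J2, J6, J3, J7.
Key observation: J8 is the earliest step where a requested resource binds exactly: need (2, 0, 1), pool (2, 0, 3) at its turn.
Walking it through:
  pool = (2, 0, 3)
  J8 needs (2, 0, 1) <= (2, 0, 3) -> finishes; pool += (0, 1, 0) = (2, 1, 3)
  J2 needs (2, 1, 2) <= (2, 1, 3) -> finishes; pool += (0, 2, 1) = (2, 3, 4)
  J6 needs (1, 2, 1) <= (2, 3, 4) -> finishes; pool += (2, 3, 1) = (4, 6, 5)
  J3 needs (0, 5, 2) <= (4, 6, 5) -> finishes; pool += (2, 1, 2) = (6, 7, 7)
  J7 needs (3, 2, 1) <= (6, 7, 7) -> finishes; pool += (2, 1, 0) = (8, 8, 7)
(3) Precisely 2 of the possible complete orderings are safe sequences.


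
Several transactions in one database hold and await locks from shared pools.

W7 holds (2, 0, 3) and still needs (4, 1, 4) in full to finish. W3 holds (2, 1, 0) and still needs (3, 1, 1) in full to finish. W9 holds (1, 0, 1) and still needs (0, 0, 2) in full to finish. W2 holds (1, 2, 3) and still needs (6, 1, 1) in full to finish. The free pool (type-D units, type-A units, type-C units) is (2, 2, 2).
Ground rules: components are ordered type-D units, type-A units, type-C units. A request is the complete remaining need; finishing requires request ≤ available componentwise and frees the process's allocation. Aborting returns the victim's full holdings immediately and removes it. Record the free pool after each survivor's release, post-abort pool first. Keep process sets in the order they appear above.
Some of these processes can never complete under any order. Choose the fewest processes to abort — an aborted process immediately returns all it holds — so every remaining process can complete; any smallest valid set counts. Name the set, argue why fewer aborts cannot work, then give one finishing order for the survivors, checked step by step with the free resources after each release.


Abort W7.
Key observation: the deadlocked W2 becomes finishable only because W7 released (2, 0, 3); it completes at step 3 below.
Minimality: the empty abort set fails — the state is deadlocked as it stands.
One survivor order: W9, W3, W2. Verifying each step (post-abort pool first):
  pool = (4, 2, 5)
  W9 needs (0, 0, 2) <= (4, 2, 5) -> finishes; pool += (1, 0, 1) = (5, 2, 6)
  W3 needs (3, 1, 1) <= (5, 2, 6) -> finishes; pool += (2, 1, 0) = (7, 3, 6)
  W2 needs (6, 1, 1) <= (7, 3, 6) -> finishes; pool += (1, 2, 3) = (8, 5, 9)


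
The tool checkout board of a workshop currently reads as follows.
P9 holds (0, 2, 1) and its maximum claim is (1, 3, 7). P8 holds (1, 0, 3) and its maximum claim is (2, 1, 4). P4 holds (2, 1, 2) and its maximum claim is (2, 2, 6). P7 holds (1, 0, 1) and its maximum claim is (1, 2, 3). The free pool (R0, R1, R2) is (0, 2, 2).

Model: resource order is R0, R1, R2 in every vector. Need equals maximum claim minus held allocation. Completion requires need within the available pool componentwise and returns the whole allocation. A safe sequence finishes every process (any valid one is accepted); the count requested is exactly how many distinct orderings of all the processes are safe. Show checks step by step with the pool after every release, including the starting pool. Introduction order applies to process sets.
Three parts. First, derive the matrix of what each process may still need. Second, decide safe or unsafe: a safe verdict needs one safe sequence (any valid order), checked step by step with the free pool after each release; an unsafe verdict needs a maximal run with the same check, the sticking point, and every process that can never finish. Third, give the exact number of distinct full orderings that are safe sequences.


(1) Remaining need (order R0, R1, R2):
  P9: (1, 1, 6)
  P8: (1, 1, 1)
  P4: (0, 1, 4)
  P7: (0, 2, 2)
(2) The state is SAFE; one workable sequence: P7, P8, P4, P9.
Key observation: P7 marks the first exact bind of the order: its need (0, 2, 2) fits the free (0, 2, 2) with zero slack on a requested resource.
Walking it through:
  pool = (0, 2, 2)
  P7: need (0, 2, 2) fits (0, 2, 2); releases (1, 0, 1), pool now (1, 2, 3)
  P8: need (1, 1, 1) fits (1, 2, 3); releases (1, 0, 3), pool now (2, 2, 6)
  P4: need (0, 1, 4) fits (2, 2, 6); releases (2, 1, 2), pool now (4, 3, 8)
  P9: need (1, 1, 6) fits (4, 3, 8); releases (0, 2, 1), pool now (4, 5, 9)
(3) Precisely 2 of the possible complete orderings are safe sequences.


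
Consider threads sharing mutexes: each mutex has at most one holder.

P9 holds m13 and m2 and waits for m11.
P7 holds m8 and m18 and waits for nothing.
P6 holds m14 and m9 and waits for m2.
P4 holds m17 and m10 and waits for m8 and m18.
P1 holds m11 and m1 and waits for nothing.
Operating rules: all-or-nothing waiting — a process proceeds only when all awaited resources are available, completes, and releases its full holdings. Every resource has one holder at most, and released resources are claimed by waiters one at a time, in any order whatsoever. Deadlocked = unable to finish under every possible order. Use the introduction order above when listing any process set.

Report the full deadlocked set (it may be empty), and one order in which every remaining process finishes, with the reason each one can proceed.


The deadlocked set is empty.
Key observation: the waits form no ring: some process can always run, and its releases unblock the others one by one.
One completion order for the rest: P7, P1, P9, P4, P6.
Step-by-step check:
  P7: no waits; runs immediately, freeing m8 and m18
  P1: no waits; runs immediately, freeing m11 and m1
  run P9 (all its waits — m11 — are resolved); releases m13 and m2
  run P4 (all its waits — m8 and m18 — are resolved); releases m17 and m10
  run P6 (all its waits — m2 — are resolved); releases m14 and m9


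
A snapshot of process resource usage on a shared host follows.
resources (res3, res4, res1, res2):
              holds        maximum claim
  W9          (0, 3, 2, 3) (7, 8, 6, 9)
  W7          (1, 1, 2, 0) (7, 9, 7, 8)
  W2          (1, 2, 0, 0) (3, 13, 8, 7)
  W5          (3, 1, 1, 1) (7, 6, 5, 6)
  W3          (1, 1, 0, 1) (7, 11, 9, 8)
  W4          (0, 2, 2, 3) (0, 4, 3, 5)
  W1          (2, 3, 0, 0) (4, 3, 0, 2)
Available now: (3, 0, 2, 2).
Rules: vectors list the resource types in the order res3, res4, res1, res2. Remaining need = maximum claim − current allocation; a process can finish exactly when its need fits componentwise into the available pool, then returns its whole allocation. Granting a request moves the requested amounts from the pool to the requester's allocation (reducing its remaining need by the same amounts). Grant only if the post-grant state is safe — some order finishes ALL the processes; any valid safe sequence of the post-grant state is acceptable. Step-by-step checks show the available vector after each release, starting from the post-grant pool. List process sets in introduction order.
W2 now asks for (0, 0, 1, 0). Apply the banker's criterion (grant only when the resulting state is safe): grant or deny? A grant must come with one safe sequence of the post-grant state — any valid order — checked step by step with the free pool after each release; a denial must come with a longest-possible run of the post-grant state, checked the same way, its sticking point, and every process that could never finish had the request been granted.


DENY: after the grant no complete ordering would exist.
Key observation: the pool after W1, W4 is (5, 5, 3, 5); every surviving request exceeds it in res1, so progress ends there.
Pretend the grant happened; the run W1, W4 goes as far as possible. Verifying each step:
  pool = (3, 0, 1, 2)
  run W1 (needs (2, 0, 0, 2), free (3, 0, 1, 2)); after release of (2, 3, 0, 0) the pool is (5, 3, 1, 2)
  run W4 (needs (0, 2, 1, 2), free (5, 3, 1, 2)); after release of (0, 2, 2, 3) the pool is (5, 5, 3, 5)
  W9 cannot run: need (7, 5, 4, 6) vs free (5, 5, 3, 5) (insufficient res3, res1 and res2)
  W7 cannot run: need (6, 8, 5, 8) vs free (5, 5, 3, 5) (insufficient res3, res4, res1 and res2)
  W2 cannot run: need (2, 11, 7, 7) vs free (5, 5, 3, 5) (insufficient res4, res1 and res2)
  W5 cannot run: need (4, 5, 4, 5) vs free (5, 5, 3, 5) (insufficient res1)
  W3 cannot run: need (6, 10, 9, 7) vs free (5, 5, 3, 5) (insufficient res3, res4, res1 and res2)
Post-grant, the permanently blocked set is W9, W7, W2, W5 and W3.


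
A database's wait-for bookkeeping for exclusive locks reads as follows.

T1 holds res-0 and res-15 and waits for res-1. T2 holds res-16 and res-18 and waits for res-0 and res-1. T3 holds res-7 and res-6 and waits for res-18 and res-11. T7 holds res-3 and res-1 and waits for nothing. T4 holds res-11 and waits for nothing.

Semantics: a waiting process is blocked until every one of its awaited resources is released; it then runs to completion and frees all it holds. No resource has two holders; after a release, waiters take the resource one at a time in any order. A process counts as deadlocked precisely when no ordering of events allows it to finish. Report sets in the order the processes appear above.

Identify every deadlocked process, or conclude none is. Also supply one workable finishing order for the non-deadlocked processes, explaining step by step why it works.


Nothing here is deadlocked.
Key observation: the waits form no ring: some process can always run, and its releases unblock the others one by one.
One completion order for the rest: T7, T4, T1, T2, T3.
Check, step by step:
  T7 waits on nothing -> runs at once and releases res-3 and res-1
  T4 waits on nothing -> runs at once and releases res-11
  run T1 (all its waits — res-1 — are resolved); releases res-0 and res-15
  run T2 (all its waits — res-0 and res-1 — are resolved); releases res-16 and res-18
  run T3 (all its waits — res-18 and res-11 — are resolved); releases res-7 and res-6


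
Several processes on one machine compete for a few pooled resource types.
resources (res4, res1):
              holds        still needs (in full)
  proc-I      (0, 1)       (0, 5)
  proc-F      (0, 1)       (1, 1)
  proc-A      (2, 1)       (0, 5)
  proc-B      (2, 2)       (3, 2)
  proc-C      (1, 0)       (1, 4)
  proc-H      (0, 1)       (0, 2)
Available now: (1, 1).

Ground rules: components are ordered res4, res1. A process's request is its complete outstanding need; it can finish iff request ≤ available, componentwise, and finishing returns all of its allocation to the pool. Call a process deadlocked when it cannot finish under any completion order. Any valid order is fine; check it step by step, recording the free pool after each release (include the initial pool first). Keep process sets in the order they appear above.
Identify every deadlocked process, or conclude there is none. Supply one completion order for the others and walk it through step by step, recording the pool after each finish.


Deadlocked: proc-I, proc-A, proc-B and proc-C.
Key observation: after proc-F, proc-H the pool peaks at (1, 3), and each blocked process is short somewhere: proc-I on res1; proc-A on res1; proc-B on res4; proc-C on res1.
One completion order for the rest: proc-F, proc-H. Verifying each step:
  pool = (1, 1)
  proc-F: need (1, 1) fits (1, 1); releases (0, 1), pool now (1, 2)
  proc-H: need (0, 2) fits (1, 2); releases (0, 1), pool now (1, 3)
The stuck group stays short no matter what:
  blocked: proc-I wants (0, 5), pool (1, 3) — not enough res1
  blocked: proc-A wants (0, 5), pool (1, 3) — not enough res1
  blocked: proc-B wants (3, 2), pool (1, 3) — not enough res4
  blocked: proc-C wants (1, 4), pool (1, 3) — not enough res1


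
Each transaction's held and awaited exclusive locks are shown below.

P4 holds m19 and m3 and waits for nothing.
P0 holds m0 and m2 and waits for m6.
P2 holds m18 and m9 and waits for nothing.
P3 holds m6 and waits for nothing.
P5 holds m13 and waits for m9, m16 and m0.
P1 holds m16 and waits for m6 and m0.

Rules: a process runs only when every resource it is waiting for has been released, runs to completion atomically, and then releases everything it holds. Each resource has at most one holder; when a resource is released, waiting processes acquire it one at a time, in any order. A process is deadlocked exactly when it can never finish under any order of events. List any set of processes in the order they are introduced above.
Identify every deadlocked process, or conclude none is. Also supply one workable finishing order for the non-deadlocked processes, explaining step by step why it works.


No process is deadlocked.
Key observation: all waits point, directly or indirectly, at processes that can finish, so nothing is permanently blocked.
The rest can finish in the order P2, P3, P0, P1, P5, P4.
Walking it through:
  run P2 (it waits on nothing); releases m18 and m9
  run P3 (it waits on nothing); releases m6
  run P0 (all its waits — m6 — are resolved); releases m0 and m2
  run P1 (all its waits — m6 and m0 — are resolved); releases m16
  run P5 (all its waits — m9, m16 and m0 — are resolved); releases m13
  run P4 (it waits on nothing); releases m19 and m3


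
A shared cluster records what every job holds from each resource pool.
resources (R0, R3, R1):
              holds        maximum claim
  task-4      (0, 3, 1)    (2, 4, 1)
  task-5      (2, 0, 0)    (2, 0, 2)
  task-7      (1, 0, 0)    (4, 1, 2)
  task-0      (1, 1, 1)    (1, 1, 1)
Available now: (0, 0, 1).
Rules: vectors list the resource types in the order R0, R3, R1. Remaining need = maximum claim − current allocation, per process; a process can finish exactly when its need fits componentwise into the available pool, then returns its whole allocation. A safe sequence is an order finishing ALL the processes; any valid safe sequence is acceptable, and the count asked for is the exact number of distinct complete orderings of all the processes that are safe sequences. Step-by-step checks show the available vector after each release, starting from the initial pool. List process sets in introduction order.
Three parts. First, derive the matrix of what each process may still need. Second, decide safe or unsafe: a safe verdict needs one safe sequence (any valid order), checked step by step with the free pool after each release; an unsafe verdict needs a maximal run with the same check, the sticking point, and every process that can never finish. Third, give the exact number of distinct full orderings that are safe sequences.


(1) Remaining need (order R0, R3, R1):
  task-4: (2, 1, 0)
  task-5: (0, 0, 2)
  task-7: (3, 1, 2)
  task-0: (0, 0, 0)
(2) The state is SAFE; one workable sequence: task-0, task-5, task-4, task-7.
Key observation: the order's first zero-slack moment is task-5 ((0, 0, 2) needed, (1, 1, 2) free — a requested resource with nothing to spare).
Walking it through:
  pool = (0, 0, 1)
  task-0: need (0, 0, 0) fits (0, 0, 1); releases (1, 1, 1), pool now (1, 1, 2)
  task-5: need (0, 0, 2) fits (1, 1, 2); releases (2, 0, 0), pool now (3, 1, 2)
  task-4: need (2, 1, 0) fits (3, 1, 2); releases (0, 3, 1), pool now (3, 4, 3)
  task-7: need (3, 1, 2) fits (3, 4, 3); releases (1, 0, 0), pool now (4, 4, 3)
(3) Exactly 2 of the possible complete orderings are safe sequences.


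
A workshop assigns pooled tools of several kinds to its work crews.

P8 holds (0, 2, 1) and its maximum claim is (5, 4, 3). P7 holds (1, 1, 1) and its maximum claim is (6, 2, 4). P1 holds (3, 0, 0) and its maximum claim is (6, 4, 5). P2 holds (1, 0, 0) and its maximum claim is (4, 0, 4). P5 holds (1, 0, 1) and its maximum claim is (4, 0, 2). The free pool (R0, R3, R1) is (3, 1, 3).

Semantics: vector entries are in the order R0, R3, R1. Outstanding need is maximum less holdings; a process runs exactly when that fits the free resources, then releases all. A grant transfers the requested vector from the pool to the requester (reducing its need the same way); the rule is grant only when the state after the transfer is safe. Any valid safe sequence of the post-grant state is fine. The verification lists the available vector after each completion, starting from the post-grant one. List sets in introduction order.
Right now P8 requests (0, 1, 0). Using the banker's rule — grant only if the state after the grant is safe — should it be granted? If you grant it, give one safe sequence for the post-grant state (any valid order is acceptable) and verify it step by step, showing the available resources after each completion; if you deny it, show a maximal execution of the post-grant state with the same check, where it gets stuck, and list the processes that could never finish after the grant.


DENY: after the grant no complete ordering would exist.
Key observation: the pool after P5, P2 is (5, 0, 4); every surviving request exceeds it in R3, so progress ends there.
Pretend the grant happened; the run P5, P2 goes as far as possible. Verifying each step:
  pool = (3, 0, 3)
  run P5 (needs (3, 0, 1), free (3, 0, 3)); after release of (1, 0, 1) the pool is (4, 0, 4)
  run P2 (needs (3, 0, 4), free (4, 0, 4)); after release of (1, 0, 0) the pool is (5, 0, 4)
  P8 still needs (5, 1, 2) but only (5, 0, 4) is free — short on R3
  P7 still needs (5, 1, 3) but only (5, 0, 4) is free — short on R3
  P1 still needs (3, 4, 5) but only (5, 0, 4) is free — short on R3 and R1
Post-grant, the permanently blocked set is P8, P7 and P1.


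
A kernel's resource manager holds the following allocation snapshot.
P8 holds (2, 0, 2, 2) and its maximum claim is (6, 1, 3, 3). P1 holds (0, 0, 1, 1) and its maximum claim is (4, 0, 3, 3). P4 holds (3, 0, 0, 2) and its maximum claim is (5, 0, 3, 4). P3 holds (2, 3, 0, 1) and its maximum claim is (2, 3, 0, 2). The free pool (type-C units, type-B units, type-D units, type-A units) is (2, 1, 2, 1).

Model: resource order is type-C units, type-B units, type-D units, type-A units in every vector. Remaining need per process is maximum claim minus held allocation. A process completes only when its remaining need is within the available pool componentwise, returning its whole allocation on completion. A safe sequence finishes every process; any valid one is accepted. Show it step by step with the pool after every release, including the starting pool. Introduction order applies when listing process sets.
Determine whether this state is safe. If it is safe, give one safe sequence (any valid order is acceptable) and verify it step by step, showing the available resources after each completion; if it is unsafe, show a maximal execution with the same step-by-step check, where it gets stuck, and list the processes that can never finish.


The state is SAFE; one workable sequence: P3, P1, P8, P4.
Key observation: reading the order forward, P3 is the first process whose need (0, 0, 0, 1) meets the free pool (2, 1, 2, 1) exactly on a resource it requests.
Step-by-step check:
  pool = (2, 1, 2, 1)
  P3: need (0, 0, 0, 1) fits (2, 1, 2, 1); releases (2, 3, 0, 1), pool now (4, 4, 2, 2)
  P1: need (4, 0, 2, 2) fits (4, 4, 2, 2); releases (0, 0, 1, 1), pool now (4, 4, 3, 3)
  P8: need (4, 1, 1, 1) fits (4, 4, 3, 3); releases (2, 0, 2, 2), pool now (6, 4, 5, 5)
  P4: need (2, 0, 3, 2) fits (6, 4, 5, 5); releases (3, 0, 0, 2), pool now (9, 4, 5, 7)


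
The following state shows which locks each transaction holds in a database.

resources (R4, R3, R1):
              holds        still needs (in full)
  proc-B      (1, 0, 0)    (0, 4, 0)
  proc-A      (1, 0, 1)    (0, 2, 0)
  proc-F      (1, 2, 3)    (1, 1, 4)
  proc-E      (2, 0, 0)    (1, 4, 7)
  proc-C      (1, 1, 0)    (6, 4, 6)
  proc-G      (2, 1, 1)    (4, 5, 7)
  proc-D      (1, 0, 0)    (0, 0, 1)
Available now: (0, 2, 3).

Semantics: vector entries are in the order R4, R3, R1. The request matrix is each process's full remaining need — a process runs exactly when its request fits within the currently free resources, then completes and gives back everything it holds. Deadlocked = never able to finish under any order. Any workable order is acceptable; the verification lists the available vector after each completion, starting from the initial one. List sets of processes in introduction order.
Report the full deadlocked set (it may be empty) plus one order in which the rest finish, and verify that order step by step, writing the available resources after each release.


The deadlocked set is empty.
Key observation: proc-A leads a chain of completions in which each release enables another process.
One completion order for the rest: proc-A, proc-F, proc-E, proc-B, proc-D, proc-C, proc-G. Verifying each step:
  pool = (0, 2, 3)
  run proc-A (needs (0, 2, 0), free (0, 2, 3)); after release of (1, 0, 1) the pool is (1, 2, 4)
  run proc-F (needs (1, 1, 4), free (1, 2, 4)); after release of (1, 2, 3) the pool is (2, 4, 7)
  run proc-E (needs (1, 4, 7), free (2, 4, 7)); after release of (2, 0, 0) the pool is (4, 4, 7)
  run proc-B (needs (0, 4, 0), free (4, 4, 7)); after release of (1, 0, 0) the pool is (5, 4, 7)
  run proc-D (needs (0, 0, 1), free (5, 4, 7)); after release of (1, 0, 0) the pool is (6, 4, 7)
  run proc-C (needs (6, 4, 6), free (6, 4, 7)); after release of (1, 1, 0) the pool is (7, 5, 7)
  run proc-G (needs (4, 5, 7), free (7, 5, 7)); after release of (2, 1, 1) the pool is (9, 6, 8)


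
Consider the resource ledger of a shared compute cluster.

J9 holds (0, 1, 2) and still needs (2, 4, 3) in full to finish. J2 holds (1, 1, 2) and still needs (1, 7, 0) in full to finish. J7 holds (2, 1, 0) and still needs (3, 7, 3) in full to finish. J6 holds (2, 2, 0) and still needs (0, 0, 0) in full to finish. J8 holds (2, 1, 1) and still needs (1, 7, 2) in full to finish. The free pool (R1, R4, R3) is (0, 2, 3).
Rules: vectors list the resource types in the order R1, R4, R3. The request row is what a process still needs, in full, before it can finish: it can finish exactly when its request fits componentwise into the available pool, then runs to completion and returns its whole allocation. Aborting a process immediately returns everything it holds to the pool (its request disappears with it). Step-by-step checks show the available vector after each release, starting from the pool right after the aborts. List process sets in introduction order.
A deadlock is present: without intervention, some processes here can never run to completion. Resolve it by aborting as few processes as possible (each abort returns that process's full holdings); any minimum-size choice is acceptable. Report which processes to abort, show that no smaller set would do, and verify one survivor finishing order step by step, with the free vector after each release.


The answer: abort J7 and J8.
Key observation: J2 could never have finished before the abort; with (4, 2, 1) returned by J7 and J8, it fits at step 3.
No one abort is enough; case by case: J9 alone leaves J2 blocked (short on R4); J2 alone leaves J7 blocked (short on R4); J7 alone leaves J2 blocked (short on R4); J6 alone leaves J2 blocked (short on R4); J8 alone leaves J2 blocked (short on R4).
The survivors complete as J9, J6, J2. Verifying each step (starting from the post-abort pool):
  pool = (4, 4, 4)
  J9 needs (2, 4, 3) <= (4, 4, 4) -> finishes; pool += (0, 1, 2) = (4, 5, 6)
  J6 needs (0, 0, 0) <= (4, 5, 6) -> finishes; pool += (2, 2, 0) = (6, 7, 6)
  J2 needs (1, 7, 0) <= (6, 7, 6) -> finishes; pool += (1, 1, 2) = (7, 8, 8)


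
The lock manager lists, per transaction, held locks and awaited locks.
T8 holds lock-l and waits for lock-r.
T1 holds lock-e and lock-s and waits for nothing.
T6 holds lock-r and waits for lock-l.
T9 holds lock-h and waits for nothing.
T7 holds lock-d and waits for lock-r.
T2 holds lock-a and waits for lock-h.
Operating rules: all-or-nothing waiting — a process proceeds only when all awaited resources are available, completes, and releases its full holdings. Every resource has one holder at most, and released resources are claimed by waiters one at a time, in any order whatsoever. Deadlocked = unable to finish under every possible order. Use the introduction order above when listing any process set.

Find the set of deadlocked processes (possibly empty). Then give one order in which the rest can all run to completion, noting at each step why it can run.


Deadlocked set: T8, T6 and T7.
Key observation: the knot is the closed ring of waits T8 -> T6 -> T8; T7 waits into the deadlock from upstream.
A valid finishing order for the others: T1, T9, T2.
Verifying each step:
  T1 waits on nothing -> runs at once and releases lock-e and lock-s
  T9 waits on nothing -> runs at once and releases lock-h
  run T2 (all its waits — lock-h — are resolved); releases lock-a


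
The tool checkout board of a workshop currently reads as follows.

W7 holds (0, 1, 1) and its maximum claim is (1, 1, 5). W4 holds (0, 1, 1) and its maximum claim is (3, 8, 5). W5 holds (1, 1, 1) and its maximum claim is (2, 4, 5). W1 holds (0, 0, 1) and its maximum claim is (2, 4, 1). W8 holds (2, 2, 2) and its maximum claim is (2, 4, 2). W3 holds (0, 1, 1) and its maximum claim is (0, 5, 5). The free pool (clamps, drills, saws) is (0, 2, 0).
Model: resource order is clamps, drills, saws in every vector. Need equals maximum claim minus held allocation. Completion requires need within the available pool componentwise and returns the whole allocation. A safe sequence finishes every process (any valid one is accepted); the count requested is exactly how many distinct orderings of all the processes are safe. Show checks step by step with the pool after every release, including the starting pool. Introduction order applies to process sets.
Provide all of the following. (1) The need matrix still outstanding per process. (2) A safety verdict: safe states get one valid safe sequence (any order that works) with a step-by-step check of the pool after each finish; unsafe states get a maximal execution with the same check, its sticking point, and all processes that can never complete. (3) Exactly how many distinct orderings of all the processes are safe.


(1) Outstanding need per process (order clamps, drills, saws):
  W7: (1, 0, 4)
  W4: (3, 7, 4)
  W5: (1, 3, 4)
  W1: (2, 4, 0)
  W8: (0, 2, 0)
  W3: (0, 4, 4)
(2) UNSAFE — no complete ordering exists.
Key observation: no order helps: past W8, W1, the free pool tops out at (2, 4, 3), below what each blocked process needs in saws.
A maximal execution: W8, W1 — then nothing else fits. Check, step by step:
  pool = (0, 2, 0)
  run W8 (needs (0, 2, 0), free (0, 2, 0)); after release of (2, 2, 2) the pool is (2, 4, 2)
  run W1 (needs (2, 4, 0), free (2, 4, 2)); after release of (0, 0, 1) the pool is (2, 4, 3)
  W7 cannot run: need (1, 0, 4) vs free (2, 4, 3) (insufficient saws)
  W4 cannot run: need (3, 7, 4) vs free (2, 4, 3) (insufficient clamps, drills and saws)
  W5 cannot run: need (1, 3, 4) vs free (2, 4, 3) (insufficient saws)
  W3 cannot run: need (0, 4, 4) vs free (2, 4, 3) (insufficient saws)
Never able to finish: W7, W4, W5 and W3.
(3) Precisely 0 of the possible complete orderings are safe sequences.


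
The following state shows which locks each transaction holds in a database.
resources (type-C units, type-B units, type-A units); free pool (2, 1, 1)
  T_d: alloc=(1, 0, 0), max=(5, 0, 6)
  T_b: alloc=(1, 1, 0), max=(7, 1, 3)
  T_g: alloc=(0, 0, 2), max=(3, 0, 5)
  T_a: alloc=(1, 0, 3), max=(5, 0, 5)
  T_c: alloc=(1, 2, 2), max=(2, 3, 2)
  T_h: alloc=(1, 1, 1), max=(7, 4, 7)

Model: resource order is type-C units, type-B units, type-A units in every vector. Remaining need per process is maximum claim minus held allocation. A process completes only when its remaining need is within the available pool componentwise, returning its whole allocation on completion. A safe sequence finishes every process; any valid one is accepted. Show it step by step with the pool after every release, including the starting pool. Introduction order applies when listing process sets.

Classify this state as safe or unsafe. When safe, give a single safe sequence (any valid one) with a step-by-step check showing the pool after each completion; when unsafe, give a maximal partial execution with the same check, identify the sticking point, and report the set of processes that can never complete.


UNSAFE.
Key observation: once T_c, T_g finish, the pool peaks at (3, 3, 5) — and every remaining process still needs more type-C units than that.
Going as far as possible: T_c, T_g; after that, nothing fits. Step-by-step check:
  pool = (2, 1, 1)
  T_c: need (1, 1, 0) fits (2, 1, 1); releases (1, 2, 2), pool now (3, 3, 3)
  T_g: need (3, 0, 3) fits (3, 3, 3); releases (0, 0, 2), pool now (3, 3, 5)
  blocked: T_d wants (4, 0, 6), pool (3, 3, 5) — not enough type-C units and type-A units
  blocked: T_b wants (6, 0, 3), pool (3, 3, 5) — not enough type-C units
  blocked: T_a wants (4, 0, 2), pool (3, 3, 5) — not enough type-C units
  blocked: T_h wants (6, 3, 6), pool (3, 3, 5) — not enough type-C units and type-A units
Processes that can never finish: T_d, T_b, T_a and T_h.
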